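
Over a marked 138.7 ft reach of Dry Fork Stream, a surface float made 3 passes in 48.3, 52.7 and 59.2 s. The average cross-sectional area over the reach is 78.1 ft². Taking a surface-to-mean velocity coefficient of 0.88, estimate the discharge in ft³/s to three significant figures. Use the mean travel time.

179 ft³/s

t̄ = (48.3 + 52.7 + 59.2) / 3 = 53.4 s
v_surface = L / t̄ = 138.7 / 53.4 = 2.597 ft/s
v_mean = 0.88 × 2.597 = 2.286 ft/s
Q = A × v_mean = 78.1 × 2.286 = 178.5 ft³/s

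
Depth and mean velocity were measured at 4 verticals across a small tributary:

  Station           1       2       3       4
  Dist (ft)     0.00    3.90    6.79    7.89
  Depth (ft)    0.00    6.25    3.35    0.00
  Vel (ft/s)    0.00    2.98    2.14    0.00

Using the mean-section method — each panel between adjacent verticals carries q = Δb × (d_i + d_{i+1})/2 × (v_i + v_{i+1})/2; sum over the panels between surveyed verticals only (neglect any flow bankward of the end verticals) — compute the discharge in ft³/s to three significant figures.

55.6 ft³/s

Panel 1-2: Δb = 3.9 ft, d̄ = (0.00+6.25)/2 = 3.125, v̄ = (0.00+2.98)/2 = 1.49 → q = 3.9×3.125×1.49 = 18.16 ft³/s
Panel 2-3: Δb = 2.89 ft, d̄ = (6.25+3.35)/2 = 4.8, v̄ = (2.98+2.14)/2 = 2.56 → q = 2.89×4.8×2.56 = 35.51 ft³/s
Panel 3-4: Δb = 1.1 ft, d̄ = (3.35+0.00)/2 = 1.675, v̄ = (2.14+0.00)/2 = 1.07 → q = 1.1×1.675×1.07 = 1.971 ft³/s
Q = Σ q = 55.64 ft³/s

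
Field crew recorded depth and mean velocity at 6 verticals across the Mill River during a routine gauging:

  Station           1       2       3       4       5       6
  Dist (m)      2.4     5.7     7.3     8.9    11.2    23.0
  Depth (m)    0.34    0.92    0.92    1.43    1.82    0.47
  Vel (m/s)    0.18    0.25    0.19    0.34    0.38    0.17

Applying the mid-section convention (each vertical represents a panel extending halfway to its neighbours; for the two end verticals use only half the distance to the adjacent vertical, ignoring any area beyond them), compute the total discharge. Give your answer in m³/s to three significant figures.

7.24 m³/s

w_1 = (5.7 − 2.4)/2 = 1.65 m; q_1 = 0.18 × 0.34 × 1.65 = 0.1010 m³/s
w_2 = (7.3 − 2.4)/2 = 2.45 m; q_2 = 0.25 × 0.92 × 2.45 = 0.5635 m³/s
w_3 = (8.9 − 5.7)/2 = 1.6 m; q_3 = 0.19 × 0.92 × 1.6 = 0.2797 m³/s
w_4 = (11.2 − 7.3)/2 = 1.95 m; q_4 = 0.34 × 1.43 × 1.95 = 0.9481 m³/s
w_5 = (23.0 − 8.9)/2 = 7.05 m; q_5 = 0.38 × 1.82 × 7.05 = 4.876 m³/s
w_6 = (23.0 − 11.2)/2 = 5.9 m; q_6 = 0.17 × 0.47 × 5.9 = 0.4714 m³/s
Q = Σ qᵢ = 7.239 m³/s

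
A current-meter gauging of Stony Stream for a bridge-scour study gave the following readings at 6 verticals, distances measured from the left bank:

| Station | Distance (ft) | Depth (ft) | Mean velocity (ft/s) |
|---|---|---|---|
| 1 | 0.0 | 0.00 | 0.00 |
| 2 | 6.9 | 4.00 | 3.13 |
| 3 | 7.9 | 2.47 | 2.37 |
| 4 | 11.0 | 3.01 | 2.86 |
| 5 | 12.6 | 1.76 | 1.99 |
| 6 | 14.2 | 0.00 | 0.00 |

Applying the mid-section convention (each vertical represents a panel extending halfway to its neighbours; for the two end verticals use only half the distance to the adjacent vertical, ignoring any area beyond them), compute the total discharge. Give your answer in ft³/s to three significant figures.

87.3 ft³/s

w_2 = (7.9 − 0.0)/2 = 3.95 ft; q_2 = 3.13 × 4.00 × 3.95 = 49.45 ft³/s
w_3 = (11.0 − 6.9)/2 = 2.05 ft; q_3 = 2.37 × 2.47 × 2.05 = 12.00 ft³/s
w_4 = (12.6 − 7.9)/2 = 2.35 ft; q_4 = 2.86 × 3.01 × 2.35 = 20.23 ft³/s
w_5 = (14.2 − 11.0)/2 = 1.6 ft; q_5 = 1.99 × 1.76 × 1.6 = 5.604 ft³/s
Stations 1, 6 contribute zero (depth or velocity is 0).
Q = Σ qᵢ = 87.29 ft³/s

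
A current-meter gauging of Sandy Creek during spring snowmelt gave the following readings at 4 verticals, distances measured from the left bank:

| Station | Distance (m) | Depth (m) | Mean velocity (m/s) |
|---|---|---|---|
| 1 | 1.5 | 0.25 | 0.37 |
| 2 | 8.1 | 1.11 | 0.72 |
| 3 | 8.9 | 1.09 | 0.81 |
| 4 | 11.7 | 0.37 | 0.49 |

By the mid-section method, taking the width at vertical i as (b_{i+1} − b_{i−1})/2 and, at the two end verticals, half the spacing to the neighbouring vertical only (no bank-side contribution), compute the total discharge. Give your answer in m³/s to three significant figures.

5.11 m³/s

w_1 = (8.1 − 1.5)/2 = 3.3 m; q_1 = 0.37 × 0.25 × 3.3 = 0.3053 m³/s
w_2 = (8.9 − 1.5)/2 = 3.7 m; q_2 = 0.72 × 1.11 × 3.7 = 2.957 m³/s
w_3 = (11.7 − 8.1)/2 = 1.8 m; q_3 = 0.81 × 1.09 × 1.8 = 1.589 m³/s
w_4 = (11.7 − 8.9)/2 = 1.4 m; q_4 = 0.49 × 0.37 × 1.4 = 0.2538 m³/s
Q = Σ qᵢ = 5.105 m³/s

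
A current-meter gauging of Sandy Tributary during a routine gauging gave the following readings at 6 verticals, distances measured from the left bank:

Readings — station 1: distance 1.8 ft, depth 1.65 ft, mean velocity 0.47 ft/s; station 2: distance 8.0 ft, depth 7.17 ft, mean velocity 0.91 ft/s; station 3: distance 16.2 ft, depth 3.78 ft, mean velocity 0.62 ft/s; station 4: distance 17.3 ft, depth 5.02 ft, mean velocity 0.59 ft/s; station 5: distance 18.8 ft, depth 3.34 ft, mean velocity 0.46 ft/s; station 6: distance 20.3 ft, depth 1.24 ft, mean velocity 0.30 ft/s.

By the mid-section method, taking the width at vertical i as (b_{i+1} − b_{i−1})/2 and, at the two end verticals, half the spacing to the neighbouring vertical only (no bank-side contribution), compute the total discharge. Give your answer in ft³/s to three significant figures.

w_1 = (8.0 − 1.8)/2 = 3.1 ft; q_1 = 0.47 × 1.65 × 3.1 = 2.404 ft³/s
w_2 = (16.2 − 1.8)/2 = 7.2 ft; q_2 = 0.91 × 7.17 × 7.2 = 46.98 ft³/s
w_3 = (17.3 − 8.0)/2 = 4.65 ft; q_3 = 0.62 × 3.78 × 4.65 = 10.90 ft³/s
w_4 = (18.8 − 16.2)/2 = 1.3 ft; q_4 = 0.59 × 5.02 × 1.3 = 3.850 ft³/s
w_5 = (20.3 − 17.3)/2 = 1.5 ft; q_5 = 0.46 × 3.34 × 1.5 = 2.305 ft³/s
w_6 = (20.3 − 18.8)/2 = 0.75 ft; q_6 = 0.30 × 1.24 × 0.75 = 0.2790 ft³/s
Q = Σ qᵢ = 66.71 ft³/s

66.7 ft³/s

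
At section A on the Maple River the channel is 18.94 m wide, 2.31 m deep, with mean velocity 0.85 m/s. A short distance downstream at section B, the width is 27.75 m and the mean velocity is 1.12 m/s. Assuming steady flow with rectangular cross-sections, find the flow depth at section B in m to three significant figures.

1.20 m

Q = A₁V₁ = (18.94×2.31) × 0.85 = 37.19 m³/s
d₂ = Q/(b₂ V₂) = 37.19/(27.75×1.12) = 1.197 m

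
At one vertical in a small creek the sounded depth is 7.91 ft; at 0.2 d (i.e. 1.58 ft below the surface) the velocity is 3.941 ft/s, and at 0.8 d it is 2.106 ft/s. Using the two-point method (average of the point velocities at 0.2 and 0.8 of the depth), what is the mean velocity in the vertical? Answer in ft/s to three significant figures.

v̄ = (3.941 + 2.106) / 2 = 3.024 ft/s

3.02 ft/s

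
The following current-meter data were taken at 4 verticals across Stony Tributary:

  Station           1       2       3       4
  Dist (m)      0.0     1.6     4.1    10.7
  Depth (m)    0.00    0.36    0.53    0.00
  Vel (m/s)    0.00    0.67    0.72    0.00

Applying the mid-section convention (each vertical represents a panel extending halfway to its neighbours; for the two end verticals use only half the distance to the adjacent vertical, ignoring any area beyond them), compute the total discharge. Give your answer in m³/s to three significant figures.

w_2 = (4.1 − 0.0)/2 = 2.05 m; q_2 = 0.67 × 0.36 × 2.05 = 0.4945 m³/s
w_3 = (10.7 − 1.6)/2 = 4.55 m; q_3 = 0.72 × 0.53 × 4.55 = 1.736 m³/s
Stations 1, 4 contribute zero (depth or velocity is 0).
Q = Σ qᵢ = 2.231 m³/s

2.23 m³/s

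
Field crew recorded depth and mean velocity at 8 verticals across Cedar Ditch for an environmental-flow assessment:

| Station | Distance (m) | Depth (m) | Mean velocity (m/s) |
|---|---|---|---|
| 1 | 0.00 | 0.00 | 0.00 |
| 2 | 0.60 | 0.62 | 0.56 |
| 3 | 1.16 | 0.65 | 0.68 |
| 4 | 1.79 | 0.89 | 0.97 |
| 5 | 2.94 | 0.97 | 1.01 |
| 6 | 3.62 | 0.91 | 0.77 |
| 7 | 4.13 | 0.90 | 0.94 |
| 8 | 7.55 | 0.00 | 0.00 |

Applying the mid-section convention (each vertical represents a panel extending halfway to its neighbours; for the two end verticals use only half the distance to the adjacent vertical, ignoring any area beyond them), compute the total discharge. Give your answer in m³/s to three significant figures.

w_2 = (1.16 − 0.00)/2 = 0.58 m; q_2 = 0.56 × 0.62 × 0.58 = 0.2014 m³/s
w_3 = (1.79 − 0.60)/2 = 0.595 m; q_3 = 0.68 × 0.65 × 0.595 = 0.2630 m³/s
w_4 = (2.94 − 1.16)/2 = 0.89 m; q_4 = 0.97 × 0.89 × 0.89 = 0.7683 m³/s
w_5 = (3.62 − 1.79)/2 = 0.915 m; q_5 = 1.01 × 0.97 × 0.915 = 0.8964 m³/s
w_6 = (4.13 − 2.94)/2 = 0.595 m; q_6 = 0.77 × 0.91 × 0.595 = 0.4169 m³/s
w_7 = (7.55 − 3.62)/2 = 1.965 m; q_7 = 0.94 × 0.90 × 1.965 = 1.662 m³/s
Stations 1, 8 contribute zero (depth or velocity is 0).
Q = Σ qᵢ = 4.208 m³/s

4.21 m³/s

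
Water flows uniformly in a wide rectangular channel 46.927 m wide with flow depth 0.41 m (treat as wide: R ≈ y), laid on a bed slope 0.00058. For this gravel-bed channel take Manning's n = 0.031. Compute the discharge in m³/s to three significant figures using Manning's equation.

8.25 m³/s

A = b·y = 46.927 × 0.41 = 19.24 m²
Wide channel: R ≈ y = 0.41 m
Q = (1/n)·A·R^(2/3)·S^(1/2) = (1/0.031) × 19.24 × 0.4100^(2/3) × 0.00058^(1/2) = 8.249 m³/s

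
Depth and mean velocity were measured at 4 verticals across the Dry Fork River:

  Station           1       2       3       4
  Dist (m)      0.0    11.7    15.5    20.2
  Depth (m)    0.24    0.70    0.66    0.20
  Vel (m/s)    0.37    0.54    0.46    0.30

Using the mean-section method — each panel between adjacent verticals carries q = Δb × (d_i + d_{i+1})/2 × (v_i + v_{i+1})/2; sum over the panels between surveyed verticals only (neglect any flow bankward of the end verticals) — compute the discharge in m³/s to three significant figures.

Panel 1-2: Δb = 11.7 m, d̄ = (0.24+0.70)/2 = 0.47, v̄ = (0.37+0.54)/2 = 0.455 → q = 11.7×0.47×0.455 = 2.502 m³/s
Panel 2-3: Δb = 3.8 m, d̄ = (0.70+0.66)/2 = 0.68, v̄ = (0.54+0.46)/2 = 0.5 → q = 3.8×0.68×0.5 = 1.292 m³/s
Panel 3-4: Δb = 4.7 m, d̄ = (0.66+0.20)/2 = 0.43, v̄ = (0.46+0.30)/2 = 0.38 → q = 4.7×0.43×0.38 = 0.7680 m³/s
Q = Σ q = 4.562 m³/s

4.56 m³/s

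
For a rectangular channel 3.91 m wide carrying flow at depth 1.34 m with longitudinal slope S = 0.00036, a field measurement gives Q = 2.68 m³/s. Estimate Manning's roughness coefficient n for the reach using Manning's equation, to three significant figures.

A = b·y = 3.91 × 1.34 = 5.239 m²
P = b + 2y = 3.91 + 2×1.34 = 6.590 m
R = A/P = 5.239/6.590 = 0.7951 m
n = (1/Q)·A·R^(2/3)·S^(1/2) = (1/2.68) × 5.239 × 0.8582 × 0.01897 = 0.03183

0.0318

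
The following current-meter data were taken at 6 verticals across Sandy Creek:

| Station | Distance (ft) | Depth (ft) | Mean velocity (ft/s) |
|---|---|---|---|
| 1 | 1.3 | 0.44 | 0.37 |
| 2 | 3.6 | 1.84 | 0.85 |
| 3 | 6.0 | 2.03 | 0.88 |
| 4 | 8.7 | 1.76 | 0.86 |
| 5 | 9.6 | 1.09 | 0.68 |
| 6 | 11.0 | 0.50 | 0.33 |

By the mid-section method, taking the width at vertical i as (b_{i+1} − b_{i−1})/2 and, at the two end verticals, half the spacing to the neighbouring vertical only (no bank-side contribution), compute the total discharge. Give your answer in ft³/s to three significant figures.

w_1 = (3.6 − 1.3)/2 = 1.15 ft; q_1 = 0.37 × 0.44 × 1.15 = 0.1872 ft³/s
w_2 = (6.0 − 1.3)/2 = 2.35 ft; q_2 = 0.85 × 1.84 × 2.35 = 3.675 ft³/s
w_3 = (8.7 − 3.6)/2 = 2.55 ft; q_3 = 0.88 × 2.03 × 2.55 = 4.555 ft³/s
w_4 = (9.6 − 6.0)/2 = 1.8 ft; q_4 = 0.86 × 1.76 × 1.8 = 2.724 ft³/s
w_5 = (11.0 − 8.7)/2 = 1.15 ft; q_5 = 0.68 × 1.09 × 1.15 = 0.8524 ft³/s
w_6 = (11.0 − 9.6)/2 = 0.7 ft; q_6 = 0.33 × 0.50 × 0.7 = 0.1155 ft³/s
Q = Σ qᵢ = 12.11 ft³/s

12.1 ft³/s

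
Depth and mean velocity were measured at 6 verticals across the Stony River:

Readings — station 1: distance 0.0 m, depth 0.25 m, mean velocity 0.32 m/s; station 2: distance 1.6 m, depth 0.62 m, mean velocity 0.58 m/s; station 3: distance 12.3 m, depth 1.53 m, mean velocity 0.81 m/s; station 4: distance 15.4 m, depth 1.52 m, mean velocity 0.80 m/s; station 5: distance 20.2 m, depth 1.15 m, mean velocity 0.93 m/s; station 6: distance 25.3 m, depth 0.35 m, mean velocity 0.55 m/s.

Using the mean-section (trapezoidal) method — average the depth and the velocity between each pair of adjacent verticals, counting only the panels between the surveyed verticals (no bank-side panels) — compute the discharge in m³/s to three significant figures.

20.5 m³/s

Panel 1-2: Δb = 1.6 m, d̄ = (0.25+0.62)/2 = 0.435, v̄ = (0.32+0.58)/2 = 0.45 → q = 1.6×0.435×0.45 = 0.3132 m³/s
Panel 2-3: Δb = 10.7 m, d̄ = (0.62+1.53)/2 = 1.075, v̄ = (0.58+0.81)/2 = 0.695 → q = 10.7×1.075×0.695 = 7.994 m³/s
Panel 3-4: Δb = 3.1 m, d̄ = (1.53+1.52)/2 = 1.525, v̄ = (0.81+0.80)/2 = 0.805 → q = 3.1×1.525×0.805 = 3.806 m³/s
Panel 4-5: Δb = 4.8 m, d̄ = (1.52+1.15)/2 = 1.335, v̄ = (0.80+0.93)/2 = 0.865 → q = 4.8×1.335×0.865 = 5.543 m³/s
Panel 5-6: Δb = 5.1 m, d̄ = (1.15+0.35)/2 = 0.75, v̄ = (0.93+0.55)/2 = 0.74 → q = 5.1×0.75×0.74 = 2.831 m³/s
Q = Σ q = 20.49 m³/s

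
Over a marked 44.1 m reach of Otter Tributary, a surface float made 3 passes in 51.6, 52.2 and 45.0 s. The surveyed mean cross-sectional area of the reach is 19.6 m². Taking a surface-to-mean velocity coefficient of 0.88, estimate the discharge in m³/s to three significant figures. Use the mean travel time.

15.3 m³/s

t̄ = (51.6 + 52.2 + 45.0) / 3 = 49.6 s
v_surface = L / t̄ = 44.1 / 49.6 = 0.8891 m/s
v_mean = 0.88 × 0.8891 = 0.7824 m/s
Q = A × v_mean = 19.6 × 0.7824 = 15.34 m³/s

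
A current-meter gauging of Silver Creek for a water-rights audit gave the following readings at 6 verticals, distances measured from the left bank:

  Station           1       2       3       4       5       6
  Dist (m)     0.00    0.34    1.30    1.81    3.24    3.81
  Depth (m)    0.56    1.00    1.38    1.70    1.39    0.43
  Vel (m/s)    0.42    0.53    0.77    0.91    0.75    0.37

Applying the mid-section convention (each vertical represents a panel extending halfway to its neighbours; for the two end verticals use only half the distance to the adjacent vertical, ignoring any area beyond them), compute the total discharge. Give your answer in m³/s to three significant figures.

w_1 = (0.34 − 0.00)/2 = 0.17 m; q_1 = 0.42 × 0.56 × 0.17 = 0.03998 m³/s
w_2 = (1.30 − 0.00)/2 = 0.65 m; q_2 = 0.53 × 1.00 × 0.65 = 0.3445 m³/s
w_3 = (1.81 − 0.34)/2 = 0.735 m; q_3 = 0.77 × 1.38 × 0.735 = 0.7810 m³/s
w_4 = (3.24 − 1.30)/2 = 0.97 m; q_4 = 0.91 × 1.70 × 0.97 = 1.501 m³/s
w_5 = (3.81 − 1.81)/2 = 1 m; q_5 = 0.75 × 1.39 × 1 = 1.043 m³/s
w_6 = (3.81 − 3.24)/2 = 0.285 m; q_6 = 0.37 × 0.43 × 0.285 = 0.04534 m³/s
Q = Σ qᵢ = 3.754 m³/s

3.75 m³/s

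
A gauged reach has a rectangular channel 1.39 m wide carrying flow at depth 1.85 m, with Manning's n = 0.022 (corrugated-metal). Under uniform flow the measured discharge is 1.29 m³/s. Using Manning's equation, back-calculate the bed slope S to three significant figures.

0.000303

A = b·y = 1.39 × 1.85 = 2.572 m²
P = b + 2y = 1.39 + 2×1.85 = 5.090 m
R = A/P = 2.572/5.090 = 0.5052 m
S = (Q·n / (1·A·R^(2/3)))² = (1.29×0.022 / (1×2.572×0.6343))² = 0.0003027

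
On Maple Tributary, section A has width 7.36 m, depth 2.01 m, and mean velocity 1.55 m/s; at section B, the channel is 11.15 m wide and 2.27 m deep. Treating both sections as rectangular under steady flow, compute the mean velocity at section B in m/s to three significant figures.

Q = A₁V₁ = (7.36×2.01) × 1.55 = 22.93 m³/s
A₂ = 11.15 × 2.27 = 25.31 m²
V₂ = Q/A₂ = 22.93/25.31 = 0.9060 m/s

0.906 m/s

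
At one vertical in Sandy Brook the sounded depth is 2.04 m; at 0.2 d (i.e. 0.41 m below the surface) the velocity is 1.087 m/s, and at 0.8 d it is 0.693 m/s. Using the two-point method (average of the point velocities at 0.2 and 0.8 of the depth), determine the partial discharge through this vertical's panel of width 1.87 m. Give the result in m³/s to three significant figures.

v̄ = (1.087 + 0.693) / 2 = 0.8900 m/s
q = v̄ × d × w = 0.8900 × 2.04 × 1.87 = 3.395 m³/s

3.40 m³/s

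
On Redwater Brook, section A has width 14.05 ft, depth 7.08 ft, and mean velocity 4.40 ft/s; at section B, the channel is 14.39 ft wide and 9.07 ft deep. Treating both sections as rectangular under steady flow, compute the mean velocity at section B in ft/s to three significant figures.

3.35 ft/s

Q = A₁V₁ = (14.05×7.08) × 4.40 = 437.7 ft³/s
A₂ = 14.39 × 9.07 = 130.5 ft²
V₂ = Q/A₂ = 437.7/130.5 = 3.353 ft/s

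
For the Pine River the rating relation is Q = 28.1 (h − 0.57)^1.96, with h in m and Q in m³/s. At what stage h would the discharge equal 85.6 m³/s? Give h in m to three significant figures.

h − h₀ = (Q/C)^(1/b) = (85.6/28.1)^(1/1.96) = 1.765 m
h = 0.57 + 1.765 = 2.335 m

2.34 m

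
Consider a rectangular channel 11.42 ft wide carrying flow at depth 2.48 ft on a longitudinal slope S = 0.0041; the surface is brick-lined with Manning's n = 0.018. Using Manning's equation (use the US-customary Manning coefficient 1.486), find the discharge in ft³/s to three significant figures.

A = b·y = 11.42 × 2.48 = 28.32 ft²
P = b + 2y = 11.42 + 2×2.48 = 16.38 ft
R = A/P = 28.32/16.38 = 1.729 ft
Q = (1.486/n)·A·R^(2/3)·S^(1/2) = (1.486/0.018) × 28.32 × 1.729^(2/3) × 0.0041^(1/2) = 215.7 ft³/s

216 ft³/s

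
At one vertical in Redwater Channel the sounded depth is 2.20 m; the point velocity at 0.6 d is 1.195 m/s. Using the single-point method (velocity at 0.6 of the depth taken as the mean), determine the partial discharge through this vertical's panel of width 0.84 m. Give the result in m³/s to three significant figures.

2.21 m³/s

v̄ = v₀.₆ = 1.195 m/s
q = v̄ × d × w = 1.195 × 2.20 × 0.84 = 2.208 m³/s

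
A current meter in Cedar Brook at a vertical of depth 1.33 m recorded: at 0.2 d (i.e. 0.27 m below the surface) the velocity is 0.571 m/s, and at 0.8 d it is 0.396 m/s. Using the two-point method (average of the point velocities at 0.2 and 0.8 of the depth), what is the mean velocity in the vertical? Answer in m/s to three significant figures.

v̄ = (0.571 + 0.396) / 2 = 0.4835 m/s

0.484 m/s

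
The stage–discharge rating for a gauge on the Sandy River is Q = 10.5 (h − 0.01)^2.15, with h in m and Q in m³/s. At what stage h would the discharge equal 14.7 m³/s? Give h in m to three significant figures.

h − h₀ = (Q/C)^(1/b) = (14.7/10.5)^(1/2.15) = 1.169 m
h = 0.01 + 1.169 = 1.179 m

1.18 m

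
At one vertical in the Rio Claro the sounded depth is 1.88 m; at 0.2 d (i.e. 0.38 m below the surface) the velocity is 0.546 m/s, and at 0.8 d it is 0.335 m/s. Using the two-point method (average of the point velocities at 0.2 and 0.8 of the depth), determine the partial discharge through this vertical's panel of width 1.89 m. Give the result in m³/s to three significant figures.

v̄ = (0.546 + 0.335) / 2 = 0.4405 m/s
q = v̄ × d × w = 0.4405 × 1.88 × 1.89 = 1.565 m³/s

1.57 m³/s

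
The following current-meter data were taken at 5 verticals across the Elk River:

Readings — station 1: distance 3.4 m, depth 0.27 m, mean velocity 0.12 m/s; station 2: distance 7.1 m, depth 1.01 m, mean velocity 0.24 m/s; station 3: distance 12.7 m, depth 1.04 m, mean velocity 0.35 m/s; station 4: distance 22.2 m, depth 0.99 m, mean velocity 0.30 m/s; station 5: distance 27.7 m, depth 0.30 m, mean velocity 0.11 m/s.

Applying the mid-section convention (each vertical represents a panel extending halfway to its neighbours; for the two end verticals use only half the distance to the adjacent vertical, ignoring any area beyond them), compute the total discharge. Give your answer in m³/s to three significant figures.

6.25 m³/s

w_1 = (7.1 − 3.4)/2 = 1.85 m; q_1 = 0.12 × 0.27 × 1.85 = 0.05994 m³/s
w_2 = (12.7 − 3.4)/2 = 4.65 m; q_2 = 0.24 × 1.01 × 4.65 = 1.127 m³/s
w_3 = (22.2 − 7.1)/2 = 7.55 m; q_3 = 0.35 × 1.04 × 7.55 = 2.748 m³/s
w_4 = (27.7 − 12.7)/2 = 7.5 m; q_4 = 0.30 × 0.99 × 7.5 = 2.228 m³/s
w_5 = (27.7 − 22.2)/2 = 2.75 m; q_5 = 0.11 × 0.30 × 2.75 = 0.09075 m³/s
Q = Σ qᵢ = 6.254 m³/s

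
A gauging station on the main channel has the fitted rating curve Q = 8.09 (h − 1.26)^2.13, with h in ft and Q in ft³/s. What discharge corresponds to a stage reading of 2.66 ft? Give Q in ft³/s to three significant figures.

Q = 8.09 × (2.66 − 1.26)^2.13 = 8.09 × 1.4^2.13 = 16.57 ft³/s

16.6 ft³/s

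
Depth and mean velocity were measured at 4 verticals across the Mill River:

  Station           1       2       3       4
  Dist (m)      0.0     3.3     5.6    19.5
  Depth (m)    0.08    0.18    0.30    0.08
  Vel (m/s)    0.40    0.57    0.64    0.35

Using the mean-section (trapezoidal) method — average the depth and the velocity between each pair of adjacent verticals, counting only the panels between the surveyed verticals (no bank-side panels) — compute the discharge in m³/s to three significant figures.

1.85 m³/s

Panel 1-2: Δb = 3.3 m, d̄ = (0.08+0.18)/2 = 0.13, v̄ = (0.40+0.57)/2 = 0.485 → q = 3.3×0.13×0.485 = 0.2081 m³/s
Panel 2-3: Δb = 2.3 m, d̄ = (0.18+0.30)/2 = 0.24, v̄ = (0.57+0.64)/2 = 0.605 → q = 2.3×0.24×0.605 = 0.3340 m³/s
Panel 3-4: Δb = 13.9 m, d̄ = (0.30+0.08)/2 = 0.19, v̄ = (0.64+0.35)/2 = 0.495 → q = 13.9×0.19×0.495 = 1.307 m³/s
Q = Σ q = 1.849 m³/s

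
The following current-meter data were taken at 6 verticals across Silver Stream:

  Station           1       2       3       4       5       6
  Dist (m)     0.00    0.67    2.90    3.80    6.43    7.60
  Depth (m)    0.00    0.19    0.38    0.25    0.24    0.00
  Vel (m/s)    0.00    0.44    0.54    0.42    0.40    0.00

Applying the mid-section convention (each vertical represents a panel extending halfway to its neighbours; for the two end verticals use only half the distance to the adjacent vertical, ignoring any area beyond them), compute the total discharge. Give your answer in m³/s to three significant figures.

0.810 m³/s

w_2 = (2.90 − 0.00)/2 = 1.45 m; q_2 = 0.44 × 0.19 × 1.45 = 0.1212 m³/s
w_3 = (3.80 − 0.67)/2 = 1.565 m; q_3 = 0.54 × 0.38 × 1.565 = 0.3211 m³/s
w_4 = (6.43 − 2.90)/2 = 1.765 m; q_4 = 0.42 × 0.25 × 1.765 = 0.1853 m³/s
w_5 = (7.60 − 3.80)/2 = 1.9 m; q_5 = 0.40 × 0.24 × 1.9 = 0.1824 m³/s
Stations 1, 6 contribute zero (depth or velocity is 0).
Q = Σ qᵢ = 0.8101 m³/s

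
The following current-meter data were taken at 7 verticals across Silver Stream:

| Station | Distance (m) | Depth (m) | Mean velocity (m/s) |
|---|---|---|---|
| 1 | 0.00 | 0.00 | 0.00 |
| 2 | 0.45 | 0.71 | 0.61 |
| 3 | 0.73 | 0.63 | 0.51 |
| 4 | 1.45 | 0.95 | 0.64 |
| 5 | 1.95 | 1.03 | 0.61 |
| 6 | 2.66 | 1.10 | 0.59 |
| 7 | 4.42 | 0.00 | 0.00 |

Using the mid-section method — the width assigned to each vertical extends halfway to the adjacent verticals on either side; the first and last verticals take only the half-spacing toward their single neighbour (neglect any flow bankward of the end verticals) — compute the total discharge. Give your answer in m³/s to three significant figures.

1.87 m³/s

w_2 = (0.73 − 0.00)/2 = 0.365 m; q_2 = 0.61 × 0.71 × 0.365 = 0.1581 m³/s
w_3 = (1.45 − 0.45)/2 = 0.5 m; q_3 = 0.51 × 0.63 × 0.5 = 0.1607 m³/s
w_4 = (1.95 − 0.73)/2 = 0.61 m; q_4 = 0.64 × 0.95 × 0.61 = 0.3709 m³/s
w_5 = (2.66 − 1.45)/2 = 0.605 m; q_5 = 0.61 × 1.03 × 0.605 = 0.3801 m³/s
w_6 = (4.42 − 1.95)/2 = 1.235 m; q_6 = 0.59 × 1.10 × 1.235 = 0.8015 m³/s
Stations 1, 7 contribute zero (depth or velocity is 0).
Q = Σ qᵢ = 1.871 m³/s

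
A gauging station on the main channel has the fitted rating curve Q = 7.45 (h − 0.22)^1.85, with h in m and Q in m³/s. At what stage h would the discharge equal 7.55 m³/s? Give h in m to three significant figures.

h − h₀ = (Q/C)^(1/b) = (7.55/7.45)^(1/1.85) = 1.007 m
h = 0.22 + 1.007 = 1.227 m

1.23 m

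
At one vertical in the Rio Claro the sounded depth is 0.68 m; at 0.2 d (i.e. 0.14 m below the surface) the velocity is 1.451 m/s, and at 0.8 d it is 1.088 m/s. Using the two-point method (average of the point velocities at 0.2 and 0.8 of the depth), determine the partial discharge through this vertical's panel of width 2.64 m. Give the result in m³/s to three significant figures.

2.28 m³/s

v̄ = (1.451 + 1.088) / 2 = 1.270 m/s
q = v̄ × d × w = 1.270 × 0.68 × 2.64 = 2.279 m³/s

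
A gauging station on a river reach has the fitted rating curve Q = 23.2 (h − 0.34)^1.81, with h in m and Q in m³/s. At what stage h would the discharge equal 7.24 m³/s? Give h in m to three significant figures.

0.866 m

h − h₀ = (Q/C)^(1/b) = (7.24/23.2)^(1/1.81) = 0.5255 m
h = 0.34 + 0.5255 = 0.8655 m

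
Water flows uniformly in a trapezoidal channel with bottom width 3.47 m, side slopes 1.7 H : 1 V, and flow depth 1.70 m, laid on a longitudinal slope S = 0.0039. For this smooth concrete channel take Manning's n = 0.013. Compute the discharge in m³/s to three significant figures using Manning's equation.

A = (b + z·y)·y = (3.47 + 1.7×1.70)×1.70 = 10.81 m²
P = b + 2y√(1+z²) = 3.47 + 2×1.70×√(1+1.7²) = 10.18 m
R = A/P = 10.81/10.18 = 1.063 m
Q = (1/n)·A·R^(2/3)·S^(1/2) = (1/0.013) × 10.81 × 1.063^(2/3) × 0.0039^(1/2) = 54.08 m³/s

54.1 m³/s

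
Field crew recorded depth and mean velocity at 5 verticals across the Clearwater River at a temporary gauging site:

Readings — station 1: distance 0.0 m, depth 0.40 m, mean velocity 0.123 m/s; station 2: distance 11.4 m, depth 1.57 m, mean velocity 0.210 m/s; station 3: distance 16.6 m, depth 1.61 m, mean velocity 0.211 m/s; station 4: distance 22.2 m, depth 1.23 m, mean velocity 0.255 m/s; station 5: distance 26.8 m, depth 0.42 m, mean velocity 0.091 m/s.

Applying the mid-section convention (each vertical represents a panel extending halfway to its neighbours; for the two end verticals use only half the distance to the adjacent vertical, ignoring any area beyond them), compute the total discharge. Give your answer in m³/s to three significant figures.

w_1 = (11.4 − 0.0)/2 = 5.7 m; q_1 = 0.123 × 0.40 × 5.7 = 0.2804 m³/s
w_2 = (16.6 − 0.0)/2 = 8.3 m; q_2 = 0.210 × 1.57 × 8.3 = 2.737 m³/s
w_3 = (22.2 − 11.4)/2 = 5.4 m; q_3 = 0.211 × 1.61 × 5.4 = 1.834 m³/s
w_4 = (26.8 − 16.6)/2 = 5.1 m; q_4 = 0.255 × 1.23 × 5.1 = 1.600 m³/s
w_5 = (26.8 − 22.2)/2 = 2.3 m; q_5 = 0.091 × 0.42 × 2.3 = 0.08791 m³/s
Q = Σ qᵢ = 6.539 m³/s

6.54 m³/s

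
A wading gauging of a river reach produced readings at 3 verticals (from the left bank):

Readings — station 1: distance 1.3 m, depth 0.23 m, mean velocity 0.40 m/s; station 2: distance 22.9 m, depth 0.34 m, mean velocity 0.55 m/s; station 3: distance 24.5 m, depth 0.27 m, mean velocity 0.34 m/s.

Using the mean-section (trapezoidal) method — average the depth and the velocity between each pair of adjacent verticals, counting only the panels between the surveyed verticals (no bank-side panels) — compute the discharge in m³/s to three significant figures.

3.14 m³/s

Panel 1-2: Δb = 21.6 m, d̄ = (0.23+0.34)/2 = 0.285, v̄ = (0.40+0.55)/2 = 0.475 → q = 21.6×0.285×0.475 = 2.924 m³/s
Panel 2-3: Δb = 1.6 m, d̄ = (0.34+0.27)/2 = 0.305, v̄ = (0.55+0.34)/2 = 0.445 → q = 1.6×0.305×0.445 = 0.2172 m³/s
Q = Σ q = 3.141 m³/s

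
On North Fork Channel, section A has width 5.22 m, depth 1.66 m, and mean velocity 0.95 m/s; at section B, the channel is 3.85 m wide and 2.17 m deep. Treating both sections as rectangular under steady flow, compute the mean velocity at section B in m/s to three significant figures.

Q = A₁V₁ = (5.22×1.66) × 0.95 = 8.232 m³/s
A₂ = 3.85 × 2.17 = 8.355 m²
V₂ = Q/A₂ = 8.232/8.355 = 0.9853 m/s

0.985 m/s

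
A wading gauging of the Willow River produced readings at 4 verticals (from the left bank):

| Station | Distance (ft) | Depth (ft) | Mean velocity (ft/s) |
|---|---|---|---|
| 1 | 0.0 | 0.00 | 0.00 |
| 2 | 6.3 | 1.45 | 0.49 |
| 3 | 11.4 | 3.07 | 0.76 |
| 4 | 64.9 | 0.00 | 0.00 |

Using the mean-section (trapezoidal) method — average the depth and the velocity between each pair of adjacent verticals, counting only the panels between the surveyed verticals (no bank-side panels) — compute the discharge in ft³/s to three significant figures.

39.5 ft³/s

Panel 1-2: Δb = 6.3 ft, d̄ = (0.00+1.45)/2 = 0.725, v̄ = (0.00+0.49)/2 = 0.245 → q = 6.3×0.725×0.245 = 1.119 ft³/s
Panel 2-3: Δb = 5.1 ft, d̄ = (1.45+3.07)/2 = 2.26, v̄ = (0.49+0.76)/2 = 0.625 → q = 5.1×2.26×0.625 = 7.204 ft³/s
Panel 3-4: Δb = 53.5 ft, d̄ = (3.07+0.00)/2 = 1.535, v̄ = (0.76+0.00)/2 = 0.38 → q = 53.5×1.535×0.38 = 31.21 ft³/s
Q = Σ q = 39.53 ft³/s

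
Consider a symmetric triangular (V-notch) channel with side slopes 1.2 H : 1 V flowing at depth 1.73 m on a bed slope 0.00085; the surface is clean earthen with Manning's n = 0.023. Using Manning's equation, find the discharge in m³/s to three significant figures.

3.47 m³/s

A = z·y² = 1.2×1.73² = 3.591 m²
P = 2y√(1+z²) = 2×1.73×√(1+1.2²) = 5.405 m
R = A/P = 3.591/5.405 = 0.6645 m
Q = (1/n)·A·R^(2/3)·S^(1/2) = (1/0.023) × 3.591 × 0.6645^(2/3) × 0.00085^(1/2) = 3.467 m³/s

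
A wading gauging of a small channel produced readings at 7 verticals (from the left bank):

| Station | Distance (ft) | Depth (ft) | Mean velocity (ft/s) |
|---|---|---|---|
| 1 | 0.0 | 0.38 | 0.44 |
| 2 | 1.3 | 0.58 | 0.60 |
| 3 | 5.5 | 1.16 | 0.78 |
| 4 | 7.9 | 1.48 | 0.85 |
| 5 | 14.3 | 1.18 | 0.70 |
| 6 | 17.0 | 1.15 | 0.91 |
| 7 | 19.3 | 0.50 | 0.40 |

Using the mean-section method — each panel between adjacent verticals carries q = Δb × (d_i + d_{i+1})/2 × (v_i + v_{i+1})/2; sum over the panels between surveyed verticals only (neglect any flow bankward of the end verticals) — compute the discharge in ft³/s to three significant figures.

Panel 1-2: Δb = 1.3 ft, d̄ = (0.38+0.58)/2 = 0.48, v̄ = (0.44+0.60)/2 = 0.52 → q = 1.3×0.48×0.52 = 0.3245 ft³/s
Panel 2-3: Δb = 4.2 ft, d̄ = (0.58+1.16)/2 = 0.87, v̄ = (0.60+0.78)/2 = 0.69 → q = 4.2×0.87×0.69 = 2.521 ft³/s
Panel 3-4: Δb = 2.4 ft, d̄ = (1.16+1.48)/2 = 1.32, v̄ = (0.78+0.85)/2 = 0.815 → q = 2.4×1.32×0.815 = 2.582 ft³/s
Panel 4-5: Δb = 6.4 ft, d̄ = (1.48+1.18)/2 = 1.33, v̄ = (0.85+0.70)/2 = 0.775 → q = 6.4×1.33×0.775 = 6.597 ft³/s
Panel 5-6: Δb = 2.7 ft, d̄ = (1.18+1.15)/2 = 1.165, v̄ = (0.70+0.91)/2 = 0.805 → q = 2.7×1.165×0.805 = 2.532 ft³/s
Panel 6-7: Δb = 2.3 ft, d̄ = (1.15+0.50)/2 = 0.825, v̄ = (0.91+0.40)/2 = 0.655 → q = 2.3×0.825×0.655 = 1.243 ft³/s
Q = Σ q = 15.80 ft³/s

15.8 ft³/s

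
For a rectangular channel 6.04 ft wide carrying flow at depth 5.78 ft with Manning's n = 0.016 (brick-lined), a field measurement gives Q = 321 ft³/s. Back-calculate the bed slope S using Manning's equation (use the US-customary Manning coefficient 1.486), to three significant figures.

A = b·y = 6.04 × 5.78 = 34.91 ft²
P = b + 2y = 6.04 + 2×5.78 = 17.60 ft
R = A/P = 34.91/17.60 = 1.984 ft
S = (Q·n / (1.486·A·R^(2/3)))² = (321×0.016 / (1.486×34.91×1.579))² = 0.003933

0.00393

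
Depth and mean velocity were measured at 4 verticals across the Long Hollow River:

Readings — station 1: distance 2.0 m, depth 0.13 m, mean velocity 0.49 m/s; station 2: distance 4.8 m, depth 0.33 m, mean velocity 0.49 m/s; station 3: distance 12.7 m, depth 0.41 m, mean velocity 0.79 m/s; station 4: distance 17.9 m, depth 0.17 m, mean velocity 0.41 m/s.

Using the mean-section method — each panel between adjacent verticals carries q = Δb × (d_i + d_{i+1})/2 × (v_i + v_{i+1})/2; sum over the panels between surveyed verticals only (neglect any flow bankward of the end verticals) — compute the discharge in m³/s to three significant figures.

Panel 1-2: Δb = 2.8 m, d̄ = (0.13+0.33)/2 = 0.23, v̄ = (0.49+0.49)/2 = 0.49 → q = 2.8×0.23×0.49 = 0.3156 m³/s
Panel 2-3: Δb = 7.9 m, d̄ = (0.33+0.41)/2 = 0.37, v̄ = (0.49+0.79)/2 = 0.64 → q = 7.9×0.37×0.64 = 1.871 m³/s
Panel 3-4: Δb = 5.2 m, d̄ = (0.41+0.17)/2 = 0.29, v̄ = (0.79+0.41)/2 = 0.6 → q = 5.2×0.29×0.6 = 0.9048 m³/s
Q = Σ q = 3.091 m³/s

3.09 m³/s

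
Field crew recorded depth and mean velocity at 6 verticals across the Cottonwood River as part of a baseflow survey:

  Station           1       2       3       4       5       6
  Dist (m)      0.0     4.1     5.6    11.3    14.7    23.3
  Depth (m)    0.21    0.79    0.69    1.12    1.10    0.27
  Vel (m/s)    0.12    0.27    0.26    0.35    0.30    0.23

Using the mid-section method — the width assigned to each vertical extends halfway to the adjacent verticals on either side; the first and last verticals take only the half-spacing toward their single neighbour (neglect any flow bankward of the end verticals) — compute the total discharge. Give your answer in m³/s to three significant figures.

5.33 m³/s

w_1 = (4.1 − 0.0)/2 = 2.05 m; q_1 = 0.12 × 0.21 × 2.05 = 0.05166 m³/s
w_2 = (5.6 − 0.0)/2 = 2.8 m; q_2 = 0.27 × 0.79 × 2.8 = 0.5972 m³/s
w_3 = (11.3 − 4.1)/2 = 3.6 m; q_3 = 0.26 × 0.69 × 3.6 = 0.6458 m³/s
w_4 = (14.7 − 5.6)/2 = 4.55 m; q_4 = 0.35 × 1.12 × 4.55 = 1.784 m³/s
w_5 = (23.3 − 11.3)/2 = 6 m; q_5 = 0.30 × 1.10 × 6 = 1.980 m³/s
w_6 = (23.3 − 14.7)/2 = 4.3 m; q_6 = 0.23 × 0.27 × 4.3 = 0.2670 m³/s
Q = Σ qᵢ = 5.325 m³/s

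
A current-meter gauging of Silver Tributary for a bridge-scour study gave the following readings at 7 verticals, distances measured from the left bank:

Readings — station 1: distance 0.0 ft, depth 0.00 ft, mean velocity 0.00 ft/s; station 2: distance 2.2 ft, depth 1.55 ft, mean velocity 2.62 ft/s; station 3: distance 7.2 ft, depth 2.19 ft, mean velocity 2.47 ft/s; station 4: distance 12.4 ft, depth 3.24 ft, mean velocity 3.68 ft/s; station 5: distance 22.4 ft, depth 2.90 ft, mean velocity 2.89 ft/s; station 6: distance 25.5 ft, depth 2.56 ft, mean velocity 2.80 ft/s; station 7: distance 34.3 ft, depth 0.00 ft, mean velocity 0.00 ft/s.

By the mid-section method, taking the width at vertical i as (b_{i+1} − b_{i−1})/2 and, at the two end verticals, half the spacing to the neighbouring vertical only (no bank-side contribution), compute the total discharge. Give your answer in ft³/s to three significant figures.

230 ft³/s

w_2 = (7.2 − 0.0)/2 = 3.6 ft; q_2 = 2.62 × 1.55 × 3.6 = 14.62 ft³/s
w_3 = (12.4 − 2.2)/2 = 5.1 ft; q_3 = 2.47 × 2.19 × 5.1 = 27.59 ft³/s
w_4 = (22.4 − 7.2)/2 = 7.6 ft; q_4 = 3.68 × 3.24 × 7.6 = 90.62 ft³/s
w_5 = (25.5 − 12.4)/2 = 6.55 ft; q_5 = 2.89 × 2.90 × 6.55 = 54.90 ft³/s
w_6 = (34.3 − 22.4)/2 = 5.95 ft; q_6 = 2.80 × 2.56 × 5.95 = 42.65 ft³/s
Stations 1, 7 contribute zero (depth or velocity is 0).
Q = Σ qᵢ = 230.4 ft³/s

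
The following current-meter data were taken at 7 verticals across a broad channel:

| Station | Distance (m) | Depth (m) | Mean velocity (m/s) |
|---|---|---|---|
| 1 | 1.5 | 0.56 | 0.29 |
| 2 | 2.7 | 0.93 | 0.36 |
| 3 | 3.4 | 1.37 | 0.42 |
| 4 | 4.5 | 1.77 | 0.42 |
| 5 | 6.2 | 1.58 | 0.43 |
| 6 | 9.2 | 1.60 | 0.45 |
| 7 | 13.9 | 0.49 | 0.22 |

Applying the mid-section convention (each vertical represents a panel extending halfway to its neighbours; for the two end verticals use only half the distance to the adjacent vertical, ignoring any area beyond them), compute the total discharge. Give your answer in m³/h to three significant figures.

w_1 = (2.7 − 1.5)/2 = 0.6 m; q_1 = 0.29 × 0.56 × 0.6 = 0.09744 m³/s
w_2 = (3.4 − 1.5)/2 = 0.95 m; q_2 = 0.36 × 0.93 × 0.95 = 0.3181 m³/s
w_3 = (4.5 − 2.7)/2 = 0.9 m; q_3 = 0.42 × 1.37 × 0.9 = 0.5179 m³/s
w_4 = (6.2 − 3.4)/2 = 1.4 m; q_4 = 0.42 × 1.77 × 1.4 = 1.041 m³/s
w_5 = (9.2 − 4.5)/2 = 2.35 m; q_5 = 0.43 × 1.58 × 2.35 = 1.597 m³/s
w_6 = (13.9 − 6.2)/2 = 3.85 m; q_6 = 0.45 × 1.60 × 3.85 = 2.772 m³/s
w_7 = (13.9 − 9.2)/2 = 2.35 m; q_7 = 0.22 × 0.49 × 2.35 = 0.2533 m³/s
Q = Σ qᵢ = 6.596 m³/s
= 6.596 × 3600 = 23750 m³/h

23700 m³/h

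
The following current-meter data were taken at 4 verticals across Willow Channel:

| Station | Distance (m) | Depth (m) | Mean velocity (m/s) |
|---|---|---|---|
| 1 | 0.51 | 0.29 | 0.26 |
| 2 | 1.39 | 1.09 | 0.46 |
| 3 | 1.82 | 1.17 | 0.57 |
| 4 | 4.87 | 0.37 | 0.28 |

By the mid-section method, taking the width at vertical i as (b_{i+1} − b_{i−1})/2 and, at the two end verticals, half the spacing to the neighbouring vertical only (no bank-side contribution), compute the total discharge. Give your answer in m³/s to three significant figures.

w_1 = (1.39 − 0.51)/2 = 0.44 m; q_1 = 0.26 × 0.29 × 0.44 = 0.03318 m³/s
w_2 = (1.82 − 0.51)/2 = 0.655 m; q_2 = 0.46 × 1.09 × 0.655 = 0.3284 m³/s
w_3 = (4.87 − 1.39)/2 = 1.74 m; q_3 = 0.57 × 1.17 × 1.74 = 1.160 m³/s
w_4 = (4.87 − 1.82)/2 = 1.525 m; q_4 = 0.28 × 0.37 × 1.525 = 0.1580 m³/s
Q = Σ qᵢ = 1.680 m³/s

1.68 m³/s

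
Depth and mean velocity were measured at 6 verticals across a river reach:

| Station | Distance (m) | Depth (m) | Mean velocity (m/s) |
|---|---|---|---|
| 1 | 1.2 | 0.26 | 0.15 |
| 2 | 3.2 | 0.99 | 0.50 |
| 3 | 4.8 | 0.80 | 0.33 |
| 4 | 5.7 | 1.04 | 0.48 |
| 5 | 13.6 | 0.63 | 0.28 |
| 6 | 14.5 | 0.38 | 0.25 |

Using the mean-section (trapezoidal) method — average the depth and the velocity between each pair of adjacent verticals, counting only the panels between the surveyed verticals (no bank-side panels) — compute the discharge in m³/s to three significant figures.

Panel 1-2: Δb = 2 m, d̄ = (0.26+0.99)/2 = 0.625, v̄ = (0.15+0.50)/2 = 0.325 → q = 2×0.625×0.325 = 0.4063 m³/s
Panel 2-3: Δb = 1.6 m, d̄ = (0.99+0.80)/2 = 0.895, v̄ = (0.50+0.33)/2 = 0.415 → q = 1.6×0.895×0.415 = 0.5943 m³/s
Panel 3-4: Δb = 0.9 m, d̄ = (0.80+1.04)/2 = 0.92, v̄ = (0.33+0.48)/2 = 0.405 → q = 0.9×0.92×0.405 = 0.3353 m³/s
Panel 4-5: Δb = 7.9 m, d̄ = (1.04+0.63)/2 = 0.835, v̄ = (0.48+0.28)/2 = 0.38 → q = 7.9×0.835×0.38 = 2.507 m³/s
Panel 5-6: Δb = 0.9 m, d̄ = (0.63+0.38)/2 = 0.505, v̄ = (0.28+0.25)/2 = 0.265 → q = 0.9×0.505×0.265 = 0.1204 m³/s
Q = Σ q = 3.963 m³/s

3.96 m³/s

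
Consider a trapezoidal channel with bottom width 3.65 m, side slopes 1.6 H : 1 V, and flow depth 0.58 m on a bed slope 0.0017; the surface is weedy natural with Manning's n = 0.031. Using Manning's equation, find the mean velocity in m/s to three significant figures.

A = (b + z·y)·y = (3.65 + 1.6×0.58)×0.58 = 2.655 m²
P = b + 2y√(1+z²) = 3.65 + 2×0.58×√(1+1.6²) = 5.839 m
R = A/P = 2.655/5.839 = 0.4548 m
Q = (1/n)·A·R^(2/3)·S^(1/2) = (1/0.031) × 2.655 × 0.4548^(2/3) × 0.0017^(1/2) = 2.088 m³/s
V = Q/A = 2.088/2.655 = 0.7865 m/s

0.787 m/s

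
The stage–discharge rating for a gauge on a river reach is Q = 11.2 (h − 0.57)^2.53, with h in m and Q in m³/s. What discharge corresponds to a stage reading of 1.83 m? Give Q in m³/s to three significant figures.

20.1 m³/s

Q = 11.2 × (1.83 − 0.57)^2.53 = 11.2 × 1.26^2.53 = 20.10 m³/s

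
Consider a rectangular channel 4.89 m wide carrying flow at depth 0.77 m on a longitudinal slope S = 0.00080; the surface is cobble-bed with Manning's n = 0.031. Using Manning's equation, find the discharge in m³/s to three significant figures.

A = b·y = 4.89 × 0.77 = 3.765 m²
P = b + 2y = 4.89 + 2×0.77 = 6.430 m
R = A/P = 3.765/6.430 = 0.5856 m
Q = (1/n)·A·R^(2/3)·S^(1/2) = (1/0.031) × 3.765 × 0.5856^(2/3) × 0.00080^(1/2) = 2.405 m³/s

2.40 m³/s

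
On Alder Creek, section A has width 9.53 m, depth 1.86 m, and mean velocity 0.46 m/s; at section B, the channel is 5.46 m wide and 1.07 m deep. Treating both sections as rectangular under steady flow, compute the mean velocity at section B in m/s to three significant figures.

1.40 m/s

Q = A₁V₁ = (9.53×1.86) × 0.46 = 8.154 m³/s
A₂ = 5.46 × 1.07 = 5.842 m²
V₂ = Q/A₂ = 8.154/5.842 = 1.396 m/s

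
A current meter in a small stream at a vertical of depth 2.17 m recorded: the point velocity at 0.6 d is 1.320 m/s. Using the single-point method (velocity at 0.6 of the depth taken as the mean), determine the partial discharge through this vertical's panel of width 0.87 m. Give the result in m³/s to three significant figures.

v̄ = v₀.₆ = 1.320 m/s
q = v̄ × d × w = 1.320 × 2.17 × 0.87 = 2.492 m³/s

2.49 m³/s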